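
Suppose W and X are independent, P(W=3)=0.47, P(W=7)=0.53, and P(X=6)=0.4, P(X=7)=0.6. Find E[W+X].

E[W+X] = Σ_w Σ_x (w+x) · P(W=w)P(X=x)
 = 9·0.188 + 10·0.282 + 13·0.212 + 14·0.318
 = 1.692 + 2.82 + 2.756 + 4.452
 = 11.72

11.72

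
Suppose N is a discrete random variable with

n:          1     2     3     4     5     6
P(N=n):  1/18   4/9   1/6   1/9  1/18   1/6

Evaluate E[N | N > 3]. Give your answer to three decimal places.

P(N > 3) = 1/9 + 1/18 + 1/6 = 1/3.
E[N | N > 3] = [4·1/9 + 5·1/18 + 6·1/6] / (1/3)
 = 31/18 / (1/3)
 = 31/6

5.167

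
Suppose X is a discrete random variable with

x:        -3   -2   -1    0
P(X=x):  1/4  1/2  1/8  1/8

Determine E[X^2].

4.375

E[X^2] = Σ x^2·P(X=x)
 = 9·1/4 + 4·1/2 + 1·1/8 + 0·1/8
 = 9/4 + 2 + 1/8 + 0
 = 35/8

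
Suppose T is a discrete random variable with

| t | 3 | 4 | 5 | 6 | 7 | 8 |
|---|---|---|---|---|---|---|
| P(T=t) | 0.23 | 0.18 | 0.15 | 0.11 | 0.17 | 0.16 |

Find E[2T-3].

E[2T-3] = Σ (2t-3)·P(T=t)
 = 3·0.23 + 5·0.18 + 7·0.15 + 9·0.11 + 11·0.17 + 13·0.16
 = 0.69 + 0.9 + 1.05 + 0.99 + 1.87 + 2.08
 = 7.58

7.58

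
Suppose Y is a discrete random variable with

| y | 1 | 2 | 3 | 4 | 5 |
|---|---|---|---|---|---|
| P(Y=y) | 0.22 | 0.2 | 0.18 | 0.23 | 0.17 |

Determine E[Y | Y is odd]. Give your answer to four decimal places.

2.8246

P(Y is odd) = 0.22 + 0.18 + 0.17 = 0.57.
E[Y | Y is odd] = [1·0.22 + 3·0.18 + 5·0.17] / 0.57
 = 1.61 / 0.57
 = 161/57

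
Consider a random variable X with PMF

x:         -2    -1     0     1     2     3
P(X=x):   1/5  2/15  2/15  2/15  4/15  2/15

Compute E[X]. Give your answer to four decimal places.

0.5333

E[X] = Σ x·P(X=x)
 = (-2)·1/5 + (-1)·2/15 + 0·2/15 + 1·2/15 + 2·4/15 + 3·2/15
 = (-2/5) + (-2/15) + 0 + 2/15 + 8/15 + 2/5
 = 8/15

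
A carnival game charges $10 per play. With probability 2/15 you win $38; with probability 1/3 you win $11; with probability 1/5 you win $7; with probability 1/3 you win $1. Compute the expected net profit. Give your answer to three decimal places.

E[payout] = 38·2/15 + 11·1/3 + 7·1/5 + 1·1/3
 = 76/15 + 11/3 + 7/5 + 1/3
 = 157/15
Net = 157/15 - 10 = 7/15

0.467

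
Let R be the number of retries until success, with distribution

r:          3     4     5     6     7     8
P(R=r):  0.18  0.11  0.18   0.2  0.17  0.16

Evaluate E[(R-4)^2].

5.25

E[(R-4)^2] = Σ (r-4)^2·P(R=r)
 = 1·0.18 + 0·0.11 + 1·0.18 + 4·0.2 + 9·0.17 + 16·0.16
 = 0.18 + 0 + 0.18 + 0.8 + 1.53 + 2.56
 = 5.25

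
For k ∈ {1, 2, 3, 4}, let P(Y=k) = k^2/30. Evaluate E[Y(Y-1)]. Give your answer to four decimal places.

E[Y(Y-1)] = Σ y(y-1)·P(Y=y)
 = 0·1/30 + 2·2/15 + 6·3/10 + 12·8/15
 = 0 + 4/15 + 9/5 + 32/5
 = 127/15

8.4667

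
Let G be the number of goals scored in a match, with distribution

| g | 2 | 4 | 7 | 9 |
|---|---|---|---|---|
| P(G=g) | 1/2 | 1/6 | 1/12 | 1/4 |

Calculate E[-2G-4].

E[-2G-4] = Σ (-2g-4)·P(G=g)
 = (-8)·1/2 + (-12)·1/6 + (-18)·1/12 + (-22)·1/4
 = (-4) + (-2) + (-3/2) + (-11/2)
 = -13

-13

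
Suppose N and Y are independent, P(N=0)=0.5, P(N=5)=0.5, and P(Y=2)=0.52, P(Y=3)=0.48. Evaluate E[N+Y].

E[N+Y] = Σ_n Σ_y (n+y) · P(N=n)P(Y=y)
 = 2·0.26 + 3·0.24 + 7·0.26 + 8·0.24
 = 0.52 + 0.72 + 1.82 + 1.92
 = 4.98

4.98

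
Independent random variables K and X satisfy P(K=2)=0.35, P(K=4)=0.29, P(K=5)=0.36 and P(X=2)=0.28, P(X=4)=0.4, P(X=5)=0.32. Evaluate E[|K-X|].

1.3176

E[|K-X|] = Σ_k Σ_x |k-x| · P(K=k)P(X=x)
 = 0·0.098 + 2·0.14 + 3·0.112 + 2·0.0812 + 0·0.116 + 1·0.0928 + 3·0.1008 + 1·0.144 + 0·0.1152
 = 0 + 0.28 + 0.336 + 0.1624 + 0 + 0.0928 + 0.3024 + 0.144 + 0
 = 1.3176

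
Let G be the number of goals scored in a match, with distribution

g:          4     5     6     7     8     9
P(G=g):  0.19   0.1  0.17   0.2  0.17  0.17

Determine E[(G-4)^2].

E[(G-4)^2] = Σ (g-4)^2·P(G=g)
 = 0·0.19 + 1·0.1 + 4·0.17 + 9·0.2 + 16·0.17 + 25·0.17
 = 0 + 0.1 + 0.68 + 1.8 + 2.72 + 4.25
 = 9.55

9.55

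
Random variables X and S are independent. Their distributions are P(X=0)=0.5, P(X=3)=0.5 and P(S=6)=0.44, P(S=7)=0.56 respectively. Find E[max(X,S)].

6.56

E[max(X,S)] = Σ_x Σ_s max(x,s) · P(X=x)P(S=s)
 = 6·0.22 + 7·0.28 + 6·0.22 + 7·0.28
 = 1.32 + 1.96 + 1.32 + 1.96
 = 6.56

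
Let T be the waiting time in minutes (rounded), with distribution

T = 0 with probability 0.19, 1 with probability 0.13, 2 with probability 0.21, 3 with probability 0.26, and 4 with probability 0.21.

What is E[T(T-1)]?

E[T(T-1)] = Σ t(t-1)·P(T=t)
 = 0·0.19 + 0·0.13 + 2·0.21 + 6·0.26 + 12·0.21
 = 0 + 0 + 0.42 + 1.56 + 2.52
 = 4.5

4.5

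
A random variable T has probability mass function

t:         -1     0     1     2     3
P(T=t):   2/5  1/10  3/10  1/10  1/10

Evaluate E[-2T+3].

2.2

E[-2T+3] = Σ (-2t+3)·P(T=t)
 = 5·2/5 + 3·1/10 + 1·3/10 + (-1)·1/10 + (-3)·1/10
 = 2 + 3/10 + 3/10 + (-1/10) + (-3/10)
 = 11/5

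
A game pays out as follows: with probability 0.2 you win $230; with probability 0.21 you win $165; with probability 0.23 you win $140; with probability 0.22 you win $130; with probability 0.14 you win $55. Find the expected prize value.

149.15

E[payout] = 230·0.2 + 165·0.21 + 140·0.23 + 130·0.22 + 55·0.14
 = 46 + 34.65 + 32.2 + 28.6 + 7.7
 = 149.15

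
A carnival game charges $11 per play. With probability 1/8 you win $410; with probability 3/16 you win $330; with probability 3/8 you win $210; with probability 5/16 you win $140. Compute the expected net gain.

224.625

E[payout] = 410·1/8 + 330·3/16 + 210·3/8 + 140·5/16
 = 205/4 + 495/8 + 315/4 + 175/4
 = 1885/8
Net = 1885/8 - 11 = 1797/8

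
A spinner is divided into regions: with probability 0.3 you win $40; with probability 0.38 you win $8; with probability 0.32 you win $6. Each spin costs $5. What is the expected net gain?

E[payout] = 40·0.3 + 8·0.38 + 6·0.32
 = 12 + 3.04 + 1.92
 = 16.96
Net = 16.96 - 5 = 11.96

11.96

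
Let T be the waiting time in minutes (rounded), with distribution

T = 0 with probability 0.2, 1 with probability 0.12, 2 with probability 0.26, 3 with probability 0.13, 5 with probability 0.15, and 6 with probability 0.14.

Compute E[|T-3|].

E[|T-3|] = Σ |t-3|·P(T=t)
 = 3·0.2 + 2·0.12 + 1·0.26 + 0·0.13 + 2·0.15 + 3·0.14
 = 0.6 + 0.24 + 0.26 + 0 + 0.3 + 0.42
 = 1.82

1.82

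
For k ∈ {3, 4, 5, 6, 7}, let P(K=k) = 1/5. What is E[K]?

5

E[K] = Σ k·P(K=k)
 = 3·1/5 + 4·1/5 + 5·1/5 + 6·1/5 + 7·1/5
 = 3/5 + 4/5 + 1 + 6/5 + 7/5
 = 5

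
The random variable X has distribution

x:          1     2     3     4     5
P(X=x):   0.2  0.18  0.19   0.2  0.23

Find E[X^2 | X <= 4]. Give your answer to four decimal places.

P(X <= 4) = 0.2 + 0.18 + 0.19 + 0.2 = 0.77.
E[X^2 | X <= 4] = [1·0.2 + 4·0.18 + 9·0.19 + 16·0.2] / 0.77
 = 5.83 / 0.77
 = 53/7

7.5714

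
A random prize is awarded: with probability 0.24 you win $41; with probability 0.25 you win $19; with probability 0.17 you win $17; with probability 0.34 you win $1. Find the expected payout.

17.82

E[payout] = 41·0.24 + 19·0.25 + 17·0.17 + 1·0.34
 = 9.84 + 4.75 + 2.89 + 0.34
 = 17.82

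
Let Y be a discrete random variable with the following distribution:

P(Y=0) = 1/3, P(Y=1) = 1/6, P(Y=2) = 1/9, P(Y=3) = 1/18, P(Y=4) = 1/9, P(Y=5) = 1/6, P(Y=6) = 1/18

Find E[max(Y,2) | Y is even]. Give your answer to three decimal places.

P(Y is even) = 1/3 + 1/9 + 1/9 + 1/18 = 11/18.
E[max(Y,2) | Y is even] = [2·1/3 + 2·1/9 + 4·1/9 + 6·1/18] / (11/18)
 = 5/3 / (11/18)
 = 30/11

2.727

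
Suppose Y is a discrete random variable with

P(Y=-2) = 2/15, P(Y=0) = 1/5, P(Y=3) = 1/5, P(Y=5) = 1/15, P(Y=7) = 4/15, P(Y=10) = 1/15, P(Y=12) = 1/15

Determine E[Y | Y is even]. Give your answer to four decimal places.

2.5714

P(Y is even) = 2/15 + 1/5 + 1/15 + 1/15 = 7/15.
E[Y | Y is even] = [(-2)·2/15 + 0·1/5 + 10·1/15 + 12·1/15] / (7/15)
 = 6/5 / (7/15)
 = 18/7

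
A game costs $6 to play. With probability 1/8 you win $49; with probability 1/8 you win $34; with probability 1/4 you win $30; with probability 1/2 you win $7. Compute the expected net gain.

E[payout] = 49·1/8 + 34·1/8 + 30·1/4 + 7·1/2
 = 49/8 + 17/4 + 15/2 + 7/2
 = 171/8
Net = 171/8 - 6 = 123/8

15.375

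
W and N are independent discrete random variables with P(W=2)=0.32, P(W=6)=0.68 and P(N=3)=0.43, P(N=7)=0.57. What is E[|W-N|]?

2.3144

E[|W-N|] = Σ_w Σ_n |w-n| · P(W=w)P(N=n)
 = 1·0.1376 + 5·0.1824 + 3·0.2924 + 1·0.3876
 = 0.1376 + 0.912 + 0.8772 + 0.3876
 = 2.3144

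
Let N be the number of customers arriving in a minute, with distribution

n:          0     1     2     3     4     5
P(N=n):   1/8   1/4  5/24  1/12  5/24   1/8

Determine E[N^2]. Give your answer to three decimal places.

E[N^2] = Σ n^2·P(N=n)
 = 0·1/8 + 1·1/4 + 4·5/24 + 9·1/12 + 16·5/24 + 25·1/8
 = 0 + 1/4 + 5/6 + 3/4 + 10/3 + 25/8
 = 199/24

8.292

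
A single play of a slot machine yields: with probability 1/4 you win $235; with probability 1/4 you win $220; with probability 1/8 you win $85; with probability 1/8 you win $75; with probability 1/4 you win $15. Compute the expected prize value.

137.5

E[payout] = 235·1/4 + 220·1/4 + 85·1/8 + 75·1/8 + 15·1/4
 = 235/4 + 55 + 85/8 + 75/8 + 15/4
 = 275/2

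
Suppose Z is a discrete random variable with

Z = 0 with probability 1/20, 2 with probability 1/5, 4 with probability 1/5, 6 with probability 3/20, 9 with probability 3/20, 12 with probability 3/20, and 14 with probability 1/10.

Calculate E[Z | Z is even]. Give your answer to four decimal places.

6.2353

P(Z is even) = 1/20 + 1/5 + 1/5 + 3/20 + 3/20 + 1/10 = 17/20.
E[Z | Z is even] = [0·1/20 + 2·1/5 + 4·1/5 + 6·3/20 + 12·3/20 + 14·1/10] / (17/20)
 = 53/10 / (17/20)
 = 106/17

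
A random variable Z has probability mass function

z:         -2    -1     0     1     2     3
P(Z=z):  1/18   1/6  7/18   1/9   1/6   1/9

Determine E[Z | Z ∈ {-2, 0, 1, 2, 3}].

0.8

P(Z ∈ {-2, 0, 1, 2, 3}) = 1/18 + 7/18 + 1/9 + 1/6 + 1/9 = 5/6.
E[Z | Z ∈ {-2, 0, 1, 2, 3}] = [(-2)·1/18 + 0·7/18 + 1·1/9 + 2·1/6 + 3·1/9] / (5/6)
 = 2/3 / (5/6)
 = 4/5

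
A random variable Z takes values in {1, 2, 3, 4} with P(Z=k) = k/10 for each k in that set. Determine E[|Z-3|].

0.8

E[|Z-3|] = Σ |z-3|·P(Z=z)
 = 2·1/10 + 1·1/5 + 0·3/10 + 1·2/5
 = 1/5 + 1/5 + 0 + 2/5
 = 4/5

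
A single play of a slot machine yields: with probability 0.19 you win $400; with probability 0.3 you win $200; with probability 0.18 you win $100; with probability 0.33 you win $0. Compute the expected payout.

E[payout] = 400·0.19 + 200·0.3 + 100·0.18 + 0·0.33
 = 76 + 60 + 18 + 0
 = 154

154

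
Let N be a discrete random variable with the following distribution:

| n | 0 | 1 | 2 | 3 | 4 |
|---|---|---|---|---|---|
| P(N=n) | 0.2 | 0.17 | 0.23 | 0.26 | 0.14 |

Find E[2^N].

5.78

E[2^N] = Σ 2^n·P(N=n)
 = 1·0.2 + 2·0.17 + 4·0.23 + 8·0.26 + 16·0.14
 = 0.2 + 0.34 + 0.92 + 2.08 + 2.24
 = 5.78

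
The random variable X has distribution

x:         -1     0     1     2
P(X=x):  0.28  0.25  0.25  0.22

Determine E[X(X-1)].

1

E[X(X-1)] = Σ x(x-1)·P(X=x)
 = 2·0.28 + 0·0.25 + 0·0.25 + 2·0.22
 = 0.56 + 0 + 0 + 0.44
 = 1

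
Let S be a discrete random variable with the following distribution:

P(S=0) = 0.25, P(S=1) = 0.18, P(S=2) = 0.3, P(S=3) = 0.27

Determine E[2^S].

E[2^S] = Σ 2^s·P(S=s)
 = 1·0.25 + 2·0.18 + 4·0.3 + 8·0.27
 = 0.25 + 0.36 + 1.2 + 2.16
 = 3.97

3.97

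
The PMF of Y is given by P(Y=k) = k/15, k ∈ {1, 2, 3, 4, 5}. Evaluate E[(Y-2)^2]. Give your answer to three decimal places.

E[(Y-2)^2] = Σ (y-2)^2·P(Y=y)
 = 1·1/15 + 0·2/15 + 1·1/5 + 4·4/15 + 9·1/3
 = 1/15 + 0 + 1/5 + 16/15 + 3
 = 13/3

4.333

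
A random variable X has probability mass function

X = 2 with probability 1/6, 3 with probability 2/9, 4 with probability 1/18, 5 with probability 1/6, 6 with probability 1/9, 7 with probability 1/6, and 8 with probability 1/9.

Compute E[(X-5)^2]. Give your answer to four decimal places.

E[(X-5)^2] = Σ (x-5)^2·P(X=x)
 = 9·1/6 + 4·2/9 + 1·1/18 + 0·1/6 + 1·1/9 + 4·1/6 + 9·1/9
 = 3/2 + 8/9 + 1/18 + 0 + 1/9 + 2/3 + 1
 = 38/9

4.2222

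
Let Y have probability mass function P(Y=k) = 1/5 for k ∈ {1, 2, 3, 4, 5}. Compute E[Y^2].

11

E[Y^2] = Σ y^2·P(Y=y)
 = 1·1/5 + 4·1/5 + 9·1/5 + 16·1/5 + 25·1/5
 = 1/5 + 4/5 + 9/5 + 16/5 + 5
 = 11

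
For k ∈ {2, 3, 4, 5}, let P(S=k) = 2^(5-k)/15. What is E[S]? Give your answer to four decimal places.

E[S] = Σ s·P(S=s)
 = 2·8/15 + 3·4/15 + 4·2/15 + 5·1/15
 = 16/15 + 4/5 + 8/15 + 1/3
 = 41/15

2.7333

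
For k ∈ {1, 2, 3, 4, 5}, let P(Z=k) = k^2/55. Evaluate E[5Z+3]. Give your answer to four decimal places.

E[5Z+3] = Σ (5z+3)·P(Z=z)
 = 8·1/55 + 13·4/55 + 18·9/55 + 23·16/55 + 28·5/11
 = 8/55 + 52/55 + 162/55 + 368/55 + 140/11
 = 258/11

23.4545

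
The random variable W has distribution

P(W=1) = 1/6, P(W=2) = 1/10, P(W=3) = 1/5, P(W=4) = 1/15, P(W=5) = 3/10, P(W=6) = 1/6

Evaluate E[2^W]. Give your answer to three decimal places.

E[2^W] = Σ 2^w·P(W=w)
 = 2·1/6 + 4·1/10 + 8·1/5 + 16·1/15 + 32·3/10 + 64·1/6
 = 1/3 + 2/5 + 8/5 + 16/15 + 48/5 + 32/3
 = 71/3

23.667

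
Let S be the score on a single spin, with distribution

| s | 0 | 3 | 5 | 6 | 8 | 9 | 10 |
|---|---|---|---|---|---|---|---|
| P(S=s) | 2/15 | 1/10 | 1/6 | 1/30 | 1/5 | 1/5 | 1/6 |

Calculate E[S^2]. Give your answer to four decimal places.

E[S^2] = Σ s^2·P(S=s)
 = 0·2/15 + 9·1/10 + 25·1/6 + 36·1/30 + 64·1/5 + 81·1/5 + 100·1/6
 = 0 + 9/10 + 25/6 + 6/5 + 64/5 + 81/5 + 50/3
 = 779/15

51.9333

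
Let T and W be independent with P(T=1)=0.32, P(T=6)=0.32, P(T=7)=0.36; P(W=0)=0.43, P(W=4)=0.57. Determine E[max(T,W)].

E[max(T,W)] = Σ_t Σ_w max(t,w) · P(T=t)P(W=w)
 = 1·0.1376 + 4·0.1824 + 6·0.1376 + 6·0.1824 + 7·0.1548 + 7·0.2052
 = 0.1376 + 0.7296 + 0.8256 + 1.0944 + 1.0836 + 1.4364
 = 5.3072

5.3072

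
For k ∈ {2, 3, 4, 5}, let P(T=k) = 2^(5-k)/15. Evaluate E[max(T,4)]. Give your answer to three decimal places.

E[max(T,4)] = Σ max(t,4)·P(T=t)
 = 4·8/15 + 4·4/15 + 4·2/15 + 5·1/15
 = 32/15 + 16/15 + 8/15 + 1/3
 = 61/15

4.067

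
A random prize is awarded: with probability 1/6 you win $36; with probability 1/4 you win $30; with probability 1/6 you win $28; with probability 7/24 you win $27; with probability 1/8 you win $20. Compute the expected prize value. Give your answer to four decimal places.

28.5417

E[payout] = 36·1/6 + 30·1/4 + 28·1/6 + 27·7/24 + 20·1/8
 = 6 + 15/2 + 14/3 + 63/8 + 5/2
 = 685/24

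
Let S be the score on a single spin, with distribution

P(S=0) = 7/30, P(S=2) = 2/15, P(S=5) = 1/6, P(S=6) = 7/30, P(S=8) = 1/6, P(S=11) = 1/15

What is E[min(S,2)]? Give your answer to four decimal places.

E[min(S,2)] = Σ min(s,2)·P(S=s)
 = 0·7/30 + 2·2/15 + 2·1/6 + 2·7/30 + 2·1/6 + 2·1/15
 = 0 + 4/15 + 1/3 + 7/15 + 1/3 + 2/15
 = 23/15

1.5333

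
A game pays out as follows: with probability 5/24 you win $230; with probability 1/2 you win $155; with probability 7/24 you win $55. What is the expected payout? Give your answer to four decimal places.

141.4583

E[payout] = 230·5/24 + 155·1/2 + 55·7/24
 = 575/12 + 155/2 + 385/24
 = 3395/24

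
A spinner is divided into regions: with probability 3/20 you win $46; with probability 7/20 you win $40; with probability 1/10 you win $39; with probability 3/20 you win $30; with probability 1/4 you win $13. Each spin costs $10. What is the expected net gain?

22.55

E[payout] = 46·3/20 + 40·7/20 + 39·1/10 + 30·3/20 + 13·1/4
 = 69/10 + 14 + 39/10 + 9/2 + 13/4
 = 651/20
Net = 651/20 - 10 = 451/20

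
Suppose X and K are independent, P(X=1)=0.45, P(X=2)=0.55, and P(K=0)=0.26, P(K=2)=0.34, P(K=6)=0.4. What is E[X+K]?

E[X+K] = Σ_x Σ_k (x+k) · P(X=x)P(K=k)
 = 1·0.117 + 3·0.153 + 7·0.18 + 2·0.143 + 4·0.187 + 8·0.22
 = 0.117 + 0.459 + 1.26 + 0.286 + 0.748 + 1.76
 = 4.63

4.63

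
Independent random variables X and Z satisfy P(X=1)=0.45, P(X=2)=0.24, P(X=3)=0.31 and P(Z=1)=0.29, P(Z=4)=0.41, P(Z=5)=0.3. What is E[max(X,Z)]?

3.6794

E[max(X,Z)] = Σ_x Σ_z max(x,z) · P(X=x)P(Z=z)
 = 1·0.1305 + 4·0.1845 + 5·0.135 + 2·0.0696 + 4·0.0984 + 5·0.072 + 3·0.0899 + 4·0.1271 + 5·0.093
 = 0.1305 + 0.738 + 0.675 + 0.1392 + 0.3936 + 0.36 + 0.2697 + 0.5084 + 0.465
 = 3.6794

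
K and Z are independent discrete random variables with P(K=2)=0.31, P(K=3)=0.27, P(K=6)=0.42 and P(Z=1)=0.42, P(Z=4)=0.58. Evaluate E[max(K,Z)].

E[max(K,Z)] = Σ_k Σ_z max(k,z) · P(K=k)P(Z=z)
 = 2·0.1302 + 4·0.1798 + 3·0.1134 + 4·0.1566 + 6·0.1764 + 6·0.2436
 = 0.2604 + 0.7192 + 0.3402 + 0.6264 + 1.0584 + 1.4616
 = 4.4662

4.4662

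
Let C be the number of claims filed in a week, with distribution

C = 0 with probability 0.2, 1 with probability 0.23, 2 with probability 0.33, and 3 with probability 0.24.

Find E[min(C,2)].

1.37

E[min(C,2)] = Σ min(c,2)·P(C=c)
 = 0·0.2 + 1·0.23 + 2·0.33 + 2·0.24
 = 0 + 0.23 + 0.66 + 0.48
 = 1.37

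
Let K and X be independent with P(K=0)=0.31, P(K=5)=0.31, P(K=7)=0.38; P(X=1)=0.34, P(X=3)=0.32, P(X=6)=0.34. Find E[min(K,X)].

E[min(K,X)] = Σ_k Σ_x min(k,x) · P(K=k)P(X=x)
 = 0·0.1054 + 0·0.0992 + 0·0.1054 + 1·0.1054 + 3·0.0992 + 5·0.1054 + 1·0.1292 + 3·0.1216 + 6·0.1292
 = 0 + 0 + 0 + 0.1054 + 0.2976 + 0.527 + 0.1292 + 0.3648 + 0.7752
 = 2.1992

2.1992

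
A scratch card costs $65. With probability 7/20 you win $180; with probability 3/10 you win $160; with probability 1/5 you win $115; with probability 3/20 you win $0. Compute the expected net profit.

69

E[payout] = 180·7/20 + 160·3/10 + 115·1/5 + 0·3/20
 = 63 + 48 + 23 + 0
 = 134
Net = 134 - 65 = 69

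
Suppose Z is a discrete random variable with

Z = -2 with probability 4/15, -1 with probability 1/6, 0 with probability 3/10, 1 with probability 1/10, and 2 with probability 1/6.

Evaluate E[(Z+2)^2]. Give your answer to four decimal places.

E[(Z+2)^2] = Σ (z+2)^2·P(Z=z)
 = 0·4/15 + 1·1/6 + 4·3/10 + 9·1/10 + 16·1/6
 = 0 + 1/6 + 6/5 + 9/10 + 8/3
 = 74/15

4.9333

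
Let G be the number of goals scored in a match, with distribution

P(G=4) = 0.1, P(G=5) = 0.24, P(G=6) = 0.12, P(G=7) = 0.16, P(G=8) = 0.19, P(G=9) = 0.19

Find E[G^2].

E[G^2] = Σ g^2·P(G=g)
 = 16·0.1 + 25·0.24 + 36·0.12 + 49·0.16 + 64·0.19 + 81·0.19
 = 1.6 + 6 + 4.32 + 7.84 + 12.16 + 15.39
 = 47.31

47.31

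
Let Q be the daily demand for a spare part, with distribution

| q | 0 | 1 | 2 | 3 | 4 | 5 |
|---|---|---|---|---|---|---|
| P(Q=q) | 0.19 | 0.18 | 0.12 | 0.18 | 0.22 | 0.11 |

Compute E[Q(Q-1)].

E[Q(Q-1)] = Σ q(q-1)·P(Q=q)
 = 0·0.19 + 0·0.18 + 2·0.12 + 6·0.18 + 12·0.22 + 20·0.11
 = 0 + 0 + 0.24 + 1.08 + 2.64 + 2.2
 = 6.16

6.16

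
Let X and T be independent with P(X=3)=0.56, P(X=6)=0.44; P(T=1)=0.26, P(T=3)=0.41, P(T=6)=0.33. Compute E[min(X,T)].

2.9156

E[min(X,T)] = Σ_x Σ_t min(x,t) · P(X=x)P(T=t)
 = 1·0.1456 + 3·0.2296 + 3·0.1848 + 1·0.1144 + 3·0.1804 + 6·0.1452
 = 0.1456 + 0.6888 + 0.5544 + 0.1144 + 0.5412 + 0.8712
 = 2.9156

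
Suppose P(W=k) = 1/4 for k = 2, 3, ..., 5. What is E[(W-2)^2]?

E[(W-2)^2] = Σ (w-2)^2·P(W=w)
 = 0·1/4 + 1·1/4 + 4·1/4 + 9·1/4
 = 0 + 1/4 + 1 + 9/4
 = 7/2

3.5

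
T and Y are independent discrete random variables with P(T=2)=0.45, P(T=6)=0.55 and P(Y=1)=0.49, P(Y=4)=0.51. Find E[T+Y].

6.73

E[T+Y] = Σ_t Σ_y (t+y) · P(T=t)P(Y=y)
 = 3·0.2205 + 6·0.2295 + 7·0.2695 + 10·0.2805
 = 0.6615 + 1.377 + 1.8865 + 2.805
 = 6.73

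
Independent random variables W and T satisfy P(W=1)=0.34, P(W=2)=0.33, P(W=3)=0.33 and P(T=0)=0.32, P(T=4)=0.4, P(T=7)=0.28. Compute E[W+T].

5.55

E[W+T] = Σ_w Σ_t (w+t) · P(W=w)P(T=t)
 = 1·0.1088 + 5·0.136 + 8·0.0952 + 2·0.1056 + 6·0.132 + 9·0.0924 + 3·0.1056 + 7·0.132 + 10·0.0924
 = 0.1088 + 0.68 + 0.7616 + 0.2112 + 0.792 + 0.8316 + 0.3168 + 0.924 + 0.924
 = 5.55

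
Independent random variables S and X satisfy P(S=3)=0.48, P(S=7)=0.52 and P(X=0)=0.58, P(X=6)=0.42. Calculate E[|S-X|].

3.7696

E[|S-X|] = Σ_s Σ_x |s-x| · P(S=s)P(X=x)
 = 3·0.2784 + 3·0.2016 + 7·0.3016 + 1·0.2184
 = 0.8352 + 0.6048 + 2.1112 + 0.2184
 = 3.7696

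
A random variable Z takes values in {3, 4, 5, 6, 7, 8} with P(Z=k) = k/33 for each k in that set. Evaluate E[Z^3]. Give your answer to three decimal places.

E[Z^3] = Σ z^3·P(Z=z)
 = 27·1/11 + 64·4/33 + 125·5/33 + 216·2/11 + 343·7/33 + 512·8/33
 = 27/11 + 256/33 + 625/33 + 432/11 + 2401/33 + 4096/33
 = 8755/33

265.303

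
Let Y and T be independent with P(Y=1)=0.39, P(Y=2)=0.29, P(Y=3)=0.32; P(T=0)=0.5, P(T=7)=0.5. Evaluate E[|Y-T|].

E[|Y-T|] = Σ_y Σ_t |y-t| · P(Y=y)P(T=t)
 = 1·0.195 + 6·0.195 + 2·0.145 + 5·0.145 + 3·0.16 + 4·0.16
 = 0.195 + 1.17 + 0.29 + 0.725 + 0.48 + 0.64
 = 3.5

3.5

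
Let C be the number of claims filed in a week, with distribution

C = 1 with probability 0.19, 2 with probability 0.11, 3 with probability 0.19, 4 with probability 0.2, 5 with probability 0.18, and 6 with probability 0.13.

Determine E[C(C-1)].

E[C(C-1)] = Σ c(c-1)·P(C=c)
 = 0·0.19 + 2·0.11 + 6·0.19 + 12·0.2 + 20·0.18 + 30·0.13
 = 0 + 0.22 + 1.14 + 2.4 + 3.6 + 3.9
 = 11.26

11.26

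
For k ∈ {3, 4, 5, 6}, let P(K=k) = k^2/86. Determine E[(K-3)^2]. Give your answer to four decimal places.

5.1163

E[(K-3)^2] = Σ (k-3)^2·P(K=k)
 = 0·9/86 + 1·8/43 + 4·25/86 + 9·18/43
 = 0 + 8/43 + 50/43 + 162/43
 = 220/43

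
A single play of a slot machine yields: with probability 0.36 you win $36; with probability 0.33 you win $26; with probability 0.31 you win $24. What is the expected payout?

E[payout] = 36·0.36 + 26·0.33 + 24·0.31
 = 12.96 + 8.58 + 7.44
 = 28.98

28.98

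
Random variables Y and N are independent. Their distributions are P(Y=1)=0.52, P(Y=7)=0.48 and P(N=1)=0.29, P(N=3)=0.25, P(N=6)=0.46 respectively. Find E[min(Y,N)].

2.344

E[min(Y,N)] = Σ_y Σ_n min(y,n) · P(Y=y)P(N=n)
 = 1·0.1508 + 1·0.13 + 1·0.2392 + 1·0.1392 + 3·0.12 + 6·0.2208
 = 0.1508 + 0.13 + 0.2392 + 0.1392 + 0.36 + 1.3248
 = 2.344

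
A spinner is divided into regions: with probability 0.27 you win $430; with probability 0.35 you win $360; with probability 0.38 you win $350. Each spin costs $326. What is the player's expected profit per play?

E[payout] = 430·0.27 + 360·0.35 + 350·0.38
 = 116.1 + 126 + 133
 = 375.1
Net = 375.1 - 326 = 49.1

49.1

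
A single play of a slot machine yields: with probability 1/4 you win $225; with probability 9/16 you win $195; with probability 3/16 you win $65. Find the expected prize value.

178.125

E[payout] = 225·1/4 + 195·9/16 + 65·3/16
 = 225/4 + 1755/16 + 195/16
 = 1425/8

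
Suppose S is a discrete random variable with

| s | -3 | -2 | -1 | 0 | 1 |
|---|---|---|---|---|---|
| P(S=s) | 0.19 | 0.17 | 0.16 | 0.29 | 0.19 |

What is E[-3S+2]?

4.64

E[-3S+2] = Σ (-3s+2)·P(S=s)
 = 11·0.19 + 8·0.17 + 5·0.16 + 2·0.29 + (-1)·0.19
 = 2.09 + 1.36 + 0.8 + 0.58 + (-0.19)
 = 4.64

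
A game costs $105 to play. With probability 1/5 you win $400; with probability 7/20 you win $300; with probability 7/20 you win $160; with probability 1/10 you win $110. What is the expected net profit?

147

E[payout] = 400·1/5 + 300·7/20 + 160·7/20 + 110·1/10
 = 80 + 105 + 56 + 11
 = 252
Net = 252 - 105 = 147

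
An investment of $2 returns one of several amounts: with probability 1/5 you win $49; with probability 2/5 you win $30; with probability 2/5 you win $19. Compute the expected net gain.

27.4

E[payout] = 49·1/5 + 30·2/5 + 19·2/5
 = 49/5 + 12 + 38/5
 = 147/5
Net = 147/5 - 2 = 137/5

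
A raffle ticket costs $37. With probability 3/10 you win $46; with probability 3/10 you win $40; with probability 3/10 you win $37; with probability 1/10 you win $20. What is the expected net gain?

1.9

E[payout] = 46·3/10 + 40·3/10 + 37·3/10 + 20·1/10
 = 69/5 + 12 + 111/10 + 2
 = 389/10
Net = 389/10 - 37 = 19/10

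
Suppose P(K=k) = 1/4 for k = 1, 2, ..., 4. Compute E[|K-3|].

E[|K-3|] = Σ |k-3|·P(K=k)
 = 2·1/4 + 1·1/4 + 0·1/4 + 1·1/4
 = 1/2 + 1/4 + 0 + 1/4
 = 1

1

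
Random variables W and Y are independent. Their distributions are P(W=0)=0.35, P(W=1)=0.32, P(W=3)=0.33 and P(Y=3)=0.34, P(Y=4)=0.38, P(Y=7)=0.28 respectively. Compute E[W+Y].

5.81

E[W+Y] = Σ_w Σ_y (w+y) · P(W=w)P(Y=y)
 = 3·0.119 + 4·0.133 + 7·0.098 + 4·0.1088 + 5·0.1216 + 8·0.0896 + 6·0.1122 + 7·0.1254 + 10·0.0924
 = 0.357 + 0.532 + 0.686 + 0.4352 + 0.608 + 0.7168 + 0.6732 + 0.8778 + 0.924
 = 5.81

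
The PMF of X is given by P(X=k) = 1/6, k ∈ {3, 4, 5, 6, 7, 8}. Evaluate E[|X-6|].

1.5

E[|X-6|] = Σ |x-6|·P(X=x)
 = 3·1/6 + 2·1/6 + 1·1/6 + 0·1/6 + 1·1/6 + 2·1/6
 = 1/2 + 1/3 + 1/6 + 0 + 1/6 + 1/3
 = 3/2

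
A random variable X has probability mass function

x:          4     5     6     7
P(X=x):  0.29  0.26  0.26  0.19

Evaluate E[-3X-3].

-19.05

E[-3X-3] = Σ (-3x-3)·P(X=x)
 = (-15)·0.29 + (-18)·0.26 + (-21)·0.26 + (-24)·0.19
 = (-4.35) + (-4.68) + (-5.46) + (-4.56)
 = -19.05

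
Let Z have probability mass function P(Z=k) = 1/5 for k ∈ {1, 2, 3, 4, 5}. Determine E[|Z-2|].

E[|Z-2|] = Σ |z-2|·P(Z=z)
 = 1·1/5 + 0·1/5 + 1·1/5 + 2·1/5 + 3·1/5
 = 1/5 + 0 + 1/5 + 2/5 + 3/5
 = 7/5

1.4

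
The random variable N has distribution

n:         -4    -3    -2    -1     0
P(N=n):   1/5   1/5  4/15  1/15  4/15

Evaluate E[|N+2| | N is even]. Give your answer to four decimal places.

P(N is even) = 1/5 + 4/15 + 4/15 = 11/15.
E[|N+2| | N is even] = [2·1/5 + 0·4/15 + 2·4/15] / (11/15)
 = 14/15 / (11/15)
 = 14/11

1.2727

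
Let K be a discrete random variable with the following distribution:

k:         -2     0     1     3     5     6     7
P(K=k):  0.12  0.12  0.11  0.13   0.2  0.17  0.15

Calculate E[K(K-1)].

E[K(K-1)] = Σ k(k-1)·P(K=k)
 = 6·0.12 + 0·0.12 + 0·0.11 + 6·0.13 + 20·0.2 + 30·0.17 + 42·0.15
 = 0.72 + 0 + 0 + 0.78 + 4 + 5.1 + 6.3
 = 16.9

16.9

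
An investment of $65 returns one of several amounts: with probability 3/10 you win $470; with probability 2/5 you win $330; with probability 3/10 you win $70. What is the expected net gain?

229

E[payout] = 470·3/10 + 330·2/5 + 70·3/10
 = 141 + 132 + 21
 = 294
Net = 294 - 65 = 229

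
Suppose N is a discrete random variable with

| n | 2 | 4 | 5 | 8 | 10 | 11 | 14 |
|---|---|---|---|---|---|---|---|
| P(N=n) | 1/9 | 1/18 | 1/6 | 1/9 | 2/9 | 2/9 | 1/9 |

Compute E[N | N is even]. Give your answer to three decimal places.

P(N is even) = 1/9 + 1/18 + 1/9 + 2/9 + 1/9 = 11/18.
E[N | N is even] = [2·1/9 + 4·1/18 + 8·1/9 + 10·2/9 + 14·1/9] / (11/18)
 = 46/9 / (11/18)
 = 92/11

8.364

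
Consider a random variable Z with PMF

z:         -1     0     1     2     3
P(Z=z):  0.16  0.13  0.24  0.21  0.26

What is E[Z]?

E[Z] = Σ z·P(Z=z)
 = (-1)·0.16 + 0·0.13 + 1·0.24 + 2·0.21 + 3·0.26
 = (-0.16) + 0 + 0.24 + 0.42 + 0.78
 = 1.28

1.28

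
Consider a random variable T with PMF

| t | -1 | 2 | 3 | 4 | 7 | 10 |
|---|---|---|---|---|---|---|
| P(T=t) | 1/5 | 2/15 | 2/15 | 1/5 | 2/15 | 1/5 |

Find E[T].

4.2

E[T] = Σ t·P(T=t)
 = (-1)·1/5 + 2·2/15 + 3·2/15 + 4·1/5 + 7·2/15 + 10·1/5
 = (-1/5) + 4/15 + 2/5 + 4/5 + 14/15 + 2
 = 21/5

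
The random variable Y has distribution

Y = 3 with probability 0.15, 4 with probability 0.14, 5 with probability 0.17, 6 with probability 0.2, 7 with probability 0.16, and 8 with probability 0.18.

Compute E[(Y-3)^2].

9.68

E[(Y-3)^2] = Σ (y-3)^2·P(Y=y)
 = 0·0.15 + 1·0.14 + 4·0.17 + 9·0.2 + 16·0.16 + 25·0.18
 = 0 + 0.14 + 0.68 + 1.8 + 2.56 + 4.5
 = 9.68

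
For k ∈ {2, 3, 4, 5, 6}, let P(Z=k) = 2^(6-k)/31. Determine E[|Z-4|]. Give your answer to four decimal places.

1.4194

E[|Z-4|] = Σ |z-4|·P(Z=z)
 = 2·16/31 + 1·8/31 + 0·4/31 + 1·2/31 + 2·1/31
 = 32/31 + 8/31 + 0 + 2/31 + 2/31
 = 44/31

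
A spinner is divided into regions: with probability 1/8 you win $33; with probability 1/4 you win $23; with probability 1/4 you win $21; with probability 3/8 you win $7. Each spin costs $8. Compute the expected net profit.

E[payout] = 33·1/8 + 23·1/4 + 21·1/4 + 7·3/8
 = 33/8 + 23/4 + 21/4 + 21/8
 = 71/4
Net = 71/4 - 8 = 39/4

9.75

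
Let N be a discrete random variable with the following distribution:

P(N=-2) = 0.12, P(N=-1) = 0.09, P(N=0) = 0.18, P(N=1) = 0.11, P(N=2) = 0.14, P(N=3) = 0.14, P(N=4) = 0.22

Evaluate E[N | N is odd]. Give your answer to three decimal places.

1.294

P(N is odd) = 0.09 + 0.11 + 0.14 = 0.34.
E[N | N is odd] = [(-1)·0.09 + 1·0.11 + 3·0.14] / 0.34
 = 0.44 / 0.34
 = 22/17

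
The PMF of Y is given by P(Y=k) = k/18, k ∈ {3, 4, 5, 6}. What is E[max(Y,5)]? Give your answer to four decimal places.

E[max(Y,5)] = Σ max(y,5)·P(Y=y)
 = 5·1/6 + 5·2/9 + 5·5/18 + 6·1/3
 = 5/6 + 10/9 + 25/18 + 2
 = 16/3

5.3333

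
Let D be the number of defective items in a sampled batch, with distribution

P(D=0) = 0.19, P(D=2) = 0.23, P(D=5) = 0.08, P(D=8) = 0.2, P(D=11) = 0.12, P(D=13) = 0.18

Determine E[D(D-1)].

E[D(D-1)] = Σ d(d-1)·P(D=d)
 = 0·0.19 + 2·0.23 + 20·0.08 + 56·0.2 + 110·0.12 + 156·0.18
 = 0 + 0.46 + 1.6 + 11.2 + 13.2 + 28.08
 = 54.54

54.54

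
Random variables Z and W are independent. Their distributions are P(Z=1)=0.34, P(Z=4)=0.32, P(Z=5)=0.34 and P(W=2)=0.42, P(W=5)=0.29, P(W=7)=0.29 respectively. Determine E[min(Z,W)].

E[min(Z,W)] = Σ_z Σ_w min(z,w) · P(Z=z)P(W=w)
 = 1·0.1428 + 1·0.0986 + 1·0.0986 + 2·0.1344 + 4·0.0928 + 4·0.0928 + 2·0.1428 + 5·0.0986 + 5·0.0986
 = 0.1428 + 0.0986 + 0.0986 + 0.2688 + 0.3712 + 0.3712 + 0.2856 + 0.493 + 0.493
 = 2.6228

2.6228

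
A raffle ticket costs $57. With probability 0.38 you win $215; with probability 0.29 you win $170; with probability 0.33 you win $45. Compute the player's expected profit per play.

E[payout] = 215·0.38 + 170·0.29 + 45·0.33
 = 81.7 + 49.3 + 14.85
 = 145.85
Net = 145.85 - 57 = 88.85

88.85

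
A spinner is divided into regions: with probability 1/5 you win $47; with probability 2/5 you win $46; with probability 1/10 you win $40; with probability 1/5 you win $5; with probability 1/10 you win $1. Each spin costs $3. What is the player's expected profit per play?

29.9

E[payout] = 47·1/5 + 46·2/5 + 40·1/10 + 5·1/5 + 1·1/10
 = 47/5 + 92/5 + 4 + 1 + 1/10
 = 329/10
Net = 329/10 - 3 = 299/10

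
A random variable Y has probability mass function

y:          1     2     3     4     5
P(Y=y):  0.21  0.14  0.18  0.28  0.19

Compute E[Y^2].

E[Y^2] = Σ y^2·P(Y=y)
 = 1·0.21 + 4·0.14 + 9·0.18 + 16·0.28 + 25·0.19
 = 0.21 + 0.56 + 1.62 + 4.48 + 4.75
 = 11.62

11.62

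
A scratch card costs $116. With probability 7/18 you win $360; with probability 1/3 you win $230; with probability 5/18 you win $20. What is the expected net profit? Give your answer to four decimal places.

106.2222

E[payout] = 360·7/18 + 230·1/3 + 20·5/18
 = 140 + 230/3 + 50/9
 = 2000/9
Net = 2000/9 - 116 = 956/9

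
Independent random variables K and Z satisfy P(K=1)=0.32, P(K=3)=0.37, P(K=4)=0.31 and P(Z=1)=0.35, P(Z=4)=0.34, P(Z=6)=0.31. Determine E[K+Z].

E[K+Z] = Σ_k Σ_z (k+z) · P(K=k)P(Z=z)
 = 2·0.112 + 5·0.1088 + 7·0.0992 + 4·0.1295 + 7·0.1258 + 9·0.1147 + 5·0.1085 + 8·0.1054 + 10·0.0961
 = 0.224 + 0.544 + 0.6944 + 0.518 + 0.8806 + 1.0323 + 0.5425 + 0.8432 + 0.961
 = 6.24

6.24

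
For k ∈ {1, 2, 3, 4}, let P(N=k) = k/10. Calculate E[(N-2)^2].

2

E[(N-2)^2] = Σ (n-2)^2·P(N=n)
 = 1·1/10 + 0·1/5 + 1·3/10 + 4·2/5
 = 1/10 + 0 + 3/10 + 8/5
 = 2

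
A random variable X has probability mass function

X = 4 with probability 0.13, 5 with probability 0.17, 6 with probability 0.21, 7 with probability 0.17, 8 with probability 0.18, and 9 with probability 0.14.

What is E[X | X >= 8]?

8.4375

P(X >= 8) = 0.18 + 0.14 = 0.32.
E[X | X >= 8] = [8·0.18 + 9·0.14] / 0.32
 = 2.7 / 0.32
 = 135/16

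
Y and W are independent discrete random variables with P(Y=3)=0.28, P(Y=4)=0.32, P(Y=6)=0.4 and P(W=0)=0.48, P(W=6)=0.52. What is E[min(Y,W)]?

E[min(Y,W)] = Σ_y Σ_w min(y,w) · P(Y=y)P(W=w)
 = 0·0.1344 + 3·0.1456 + 0·0.1536 + 4·0.1664 + 0·0.192 + 6·0.208
 = 0 + 0.4368 + 0 + 0.6656 + 0 + 1.248
 = 2.3504

2.3504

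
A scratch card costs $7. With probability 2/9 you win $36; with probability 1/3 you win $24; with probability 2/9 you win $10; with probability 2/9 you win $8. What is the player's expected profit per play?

13

E[payout] = 36·2/9 + 24·1/3 + 10·2/9 + 8·2/9
 = 8 + 8 + 20/9 + 16/9
 = 20
Net = 20 - 7 = 13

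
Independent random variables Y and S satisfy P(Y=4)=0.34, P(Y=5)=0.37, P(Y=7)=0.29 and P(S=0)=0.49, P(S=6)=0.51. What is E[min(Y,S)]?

2.5245

E[min(Y,S)] = Σ_y Σ_s min(y,s) · P(Y=y)P(S=s)
 = 0·0.1666 + 4·0.1734 + 0·0.1813 + 5·0.1887 + 0·0.1421 + 6·0.1479
 = 0 + 0.6936 + 0 + 0.9435 + 0 + 0.8874
 = 2.5245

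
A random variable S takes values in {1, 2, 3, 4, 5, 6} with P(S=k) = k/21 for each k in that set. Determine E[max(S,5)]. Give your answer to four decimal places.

5.2857

E[max(S,5)] = Σ max(s,5)·P(S=s)
 = 5·1/21 + 5·2/21 + 5·1/7 + 5·4/21 + 5·5/21 + 6·2/7
 = 5/21 + 10/21 + 5/7 + 20/21 + 25/21 + 12/7
 = 37/7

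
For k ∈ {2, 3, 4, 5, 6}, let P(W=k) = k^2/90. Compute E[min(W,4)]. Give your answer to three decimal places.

E[min(W,4)] = Σ min(w,4)·P(W=w)
 = 2·2/45 + 3·1/10 + 4·8/45 + 4·5/18 + 4·2/5
 = 4/45 + 3/10 + 32/45 + 10/9 + 8/5
 = 343/90

3.811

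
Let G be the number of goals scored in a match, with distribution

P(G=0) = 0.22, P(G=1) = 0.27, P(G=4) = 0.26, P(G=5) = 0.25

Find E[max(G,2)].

E[max(G,2)] = Σ max(g,2)·P(G=g)
 = 2·0.22 + 2·0.27 + 4·0.26 + 5·0.25
 = 0.44 + 0.54 + 1.04 + 1.25
 = 3.27

3.27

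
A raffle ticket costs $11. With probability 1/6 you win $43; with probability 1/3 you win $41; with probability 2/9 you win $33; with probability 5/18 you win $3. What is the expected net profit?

18

E[payout] = 43·1/6 + 41·1/3 + 33·2/9 + 3·5/18
 = 43/6 + 41/3 + 22/3 + 5/6
 = 29
Net = 29 - 11 = 18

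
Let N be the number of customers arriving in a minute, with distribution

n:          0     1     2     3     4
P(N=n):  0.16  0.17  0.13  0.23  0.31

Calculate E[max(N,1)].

E[max(N,1)] = Σ max(n,1)·P(N=n)
 = 1·0.16 + 1·0.17 + 2·0.13 + 3·0.23 + 4·0.31
 = 0.16 + 0.17 + 0.26 + 0.69 + 1.24
 = 2.52

2.52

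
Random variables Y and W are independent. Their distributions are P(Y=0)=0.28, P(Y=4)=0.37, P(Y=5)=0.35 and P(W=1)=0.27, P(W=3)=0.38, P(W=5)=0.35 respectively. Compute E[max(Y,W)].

E[max(Y,W)] = Σ_y Σ_w max(y,w) · P(Y=y)P(W=w)
 = 1·0.0756 + 3·0.1064 + 5·0.098 + 4·0.0999 + 4·0.1406 + 5·0.1295 + 5·0.0945 + 5·0.133 + 5·0.1225
 = 0.0756 + 0.3192 + 0.49 + 0.3996 + 0.5624 + 0.6475 + 0.4725 + 0.665 + 0.6125
 = 4.2443

4.2443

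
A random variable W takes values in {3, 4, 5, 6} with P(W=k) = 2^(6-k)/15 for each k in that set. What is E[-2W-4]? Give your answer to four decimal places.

E[-2W-4] = Σ (-2w-4)·P(W=w)
 = (-10)·8/15 + (-12)·4/15 + (-14)·2/15 + (-16)·1/15
 = (-16/3) + (-16/5) + (-28/15) + (-16/15)
 = -172/15

-11.4667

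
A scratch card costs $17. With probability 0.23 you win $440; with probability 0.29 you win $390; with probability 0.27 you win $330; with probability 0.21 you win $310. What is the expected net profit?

E[payout] = 440·0.23 + 390·0.29 + 330·0.27 + 310·0.21
 = 101.2 + 113.1 + 89.1 + 65.1
 = 368.5
Net = 368.5 - 17 = 351.5

351.5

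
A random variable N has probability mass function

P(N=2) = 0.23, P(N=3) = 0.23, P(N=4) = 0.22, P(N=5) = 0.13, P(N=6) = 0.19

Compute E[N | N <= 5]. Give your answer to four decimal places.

3.3086

P(N <= 5) = 0.23 + 0.23 + 0.22 + 0.13 = 0.81.
E[N | N <= 5] = [2·0.23 + 3·0.23 + 4·0.22 + 5·0.13] / 0.81
 = 2.68 / 0.81
 = 268/81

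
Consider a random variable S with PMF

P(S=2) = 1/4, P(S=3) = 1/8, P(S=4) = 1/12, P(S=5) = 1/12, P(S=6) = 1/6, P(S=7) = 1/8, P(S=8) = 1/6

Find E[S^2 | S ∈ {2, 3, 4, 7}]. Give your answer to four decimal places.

16.4286

P(S ∈ {2, 3, 4, 7}) = 1/4 + 1/8 + 1/12 + 1/8 = 7/12.
E[S^2 | S ∈ {2, 3, 4, 7}] = [4·1/4 + 9·1/8 + 16·1/12 + 49·1/8] / (7/12)
 = 115/12 / (7/12)
 = 115/7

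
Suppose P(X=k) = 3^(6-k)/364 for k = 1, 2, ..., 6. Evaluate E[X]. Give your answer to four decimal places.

E[X] = Σ x·P(X=x)
 = 1·243/364 + 2·81/364 + 3·27/364 + 4·9/364 + 5·3/364 + 6·1/364
 = 243/364 + 81/182 + 81/364 + 9/91 + 15/364 + 3/182
 = 543/364

1.4918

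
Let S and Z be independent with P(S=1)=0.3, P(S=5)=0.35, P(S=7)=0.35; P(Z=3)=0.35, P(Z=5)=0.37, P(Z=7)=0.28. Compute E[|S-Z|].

E[|S-Z|] = Σ_s Σ_z |s-z| · P(S=s)P(Z=z)
 = 2·0.105 + 4·0.111 + 6·0.084 + 2·0.1225 + 0·0.1295 + 2·0.098 + 4·0.1225 + 2·0.1295 + 0·0.098
 = 0.21 + 0.444 + 0.504 + 0.245 + 0 + 0.196 + 0.49 + 0.259 + 0
 = 2.348

2.348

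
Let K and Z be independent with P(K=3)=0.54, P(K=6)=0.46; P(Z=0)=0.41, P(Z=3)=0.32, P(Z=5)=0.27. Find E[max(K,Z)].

4.6716

E[max(K,Z)] = Σ_k Σ_z max(k,z) · P(K=k)P(Z=z)
 = 3·0.2214 + 3·0.1728 + 5·0.1458 + 6·0.1886 + 6·0.1472 + 6·0.1242
 = 0.6642 + 0.5184 + 0.729 + 1.1316 + 0.8832 + 0.7452
 = 4.6716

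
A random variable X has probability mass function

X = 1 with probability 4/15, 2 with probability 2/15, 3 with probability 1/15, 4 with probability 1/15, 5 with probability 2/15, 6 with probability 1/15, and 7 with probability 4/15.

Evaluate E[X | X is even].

P(X is even) = 2/15 + 1/15 + 1/15 = 4/15.
E[X | X is even] = [2·2/15 + 4·1/15 + 6·1/15] / (4/15)
 = 14/15 / (4/15)
 = 7/2

3.5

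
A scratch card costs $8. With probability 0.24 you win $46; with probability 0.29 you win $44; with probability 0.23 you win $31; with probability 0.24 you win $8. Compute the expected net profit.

E[payout] = 46·0.24 + 44·0.29 + 31·0.23 + 8·0.24
 = 11.04 + 12.76 + 7.13 + 1.92
 = 32.85
Net = 32.85 - 8 = 24.85

24.85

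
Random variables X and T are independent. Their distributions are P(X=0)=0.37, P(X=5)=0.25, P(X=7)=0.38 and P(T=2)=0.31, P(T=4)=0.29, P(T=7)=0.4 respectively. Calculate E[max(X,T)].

E[max(X,T)] = Σ_x Σ_t max(x,t) · P(X=x)P(T=t)
 = 2·0.1147 + 4·0.1073 + 7·0.148 + 5·0.0775 + 5·0.0725 + 7·0.1 + 7·0.1178 + 7·0.1102 + 7·0.152
 = 0.2294 + 0.4292 + 1.036 + 0.3875 + 0.3625 + 0.7 + 0.8246 + 0.7714 + 1.064
 = 5.8046

5.8046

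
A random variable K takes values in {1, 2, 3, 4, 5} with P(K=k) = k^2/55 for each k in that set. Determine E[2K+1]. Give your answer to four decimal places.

E[2K+1] = Σ (2k+1)·P(K=k)
 = 3·1/55 + 5·4/55 + 7·9/55 + 9·16/55 + 11·5/11
 = 3/55 + 4/11 + 63/55 + 144/55 + 5
 = 101/11

9.1818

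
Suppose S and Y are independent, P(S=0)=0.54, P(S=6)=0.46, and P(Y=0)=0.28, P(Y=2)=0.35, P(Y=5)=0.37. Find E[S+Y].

5.31

E[S+Y] = Σ_s Σ_y (s+y) · P(S=s)P(Y=y)
 = 0·0.1512 + 2·0.189 + 5·0.1998 + 6·0.1288 + 8·0.161 + 11·0.1702
 = 0 + 0.378 + 0.999 + 0.7728 + 1.288 + 1.8722
 = 5.31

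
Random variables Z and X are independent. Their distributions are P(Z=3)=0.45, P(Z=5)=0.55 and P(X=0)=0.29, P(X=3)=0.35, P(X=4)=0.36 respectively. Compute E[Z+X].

6.59

E[Z+X] = Σ_z Σ_x (z+x) · P(Z=z)P(X=x)
 = 3·0.1305 + 6·0.1575 + 7·0.162 + 5·0.1595 + 8·0.1925 + 9·0.198
 = 0.3915 + 0.945 + 1.134 + 0.7975 + 1.54 + 1.782
 = 6.59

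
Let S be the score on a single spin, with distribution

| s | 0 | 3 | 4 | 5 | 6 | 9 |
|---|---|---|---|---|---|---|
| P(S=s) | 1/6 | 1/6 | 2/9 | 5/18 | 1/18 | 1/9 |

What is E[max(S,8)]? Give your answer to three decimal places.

8.111

E[max(S,8)] = Σ max(s,8)·P(S=s)
 = 8·1/6 + 8·1/6 + 8·2/9 + 8·5/18 + 8·1/18 + 9·1/9
 = 4/3 + 4/3 + 16/9 + 20/9 + 4/9 + 1
 = 73/9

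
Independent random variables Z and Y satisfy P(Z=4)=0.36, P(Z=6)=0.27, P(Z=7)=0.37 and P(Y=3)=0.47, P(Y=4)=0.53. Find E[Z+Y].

9.18

E[Z+Y] = Σ_z Σ_y (z+y) · P(Z=z)P(Y=y)
 = 7·0.1692 + 8·0.1908 + 9·0.1269 + 10·0.1431 + 10·0.1739 + 11·0.1961
 = 1.1844 + 1.5264 + 1.1421 + 1.431 + 1.739 + 2.1571
 = 9.18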